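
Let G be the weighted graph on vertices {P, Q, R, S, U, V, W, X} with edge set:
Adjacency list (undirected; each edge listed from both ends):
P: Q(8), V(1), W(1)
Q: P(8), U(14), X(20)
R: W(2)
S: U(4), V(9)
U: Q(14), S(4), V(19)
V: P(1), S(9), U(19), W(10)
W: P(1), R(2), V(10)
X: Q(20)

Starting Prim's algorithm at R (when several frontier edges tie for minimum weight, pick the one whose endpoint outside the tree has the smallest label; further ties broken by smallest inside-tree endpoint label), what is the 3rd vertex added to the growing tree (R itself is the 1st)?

P

Grow the tree from R using Prim:
Step 1: cheapest edge leaving the tree is R—W (2); add W.
Step 2: cheapest edge leaving the tree is P—W (1); add P.
Step 3: cheapest edge leaving the tree is P—V (1); add V.
Step 4: cheapest edge leaving the tree is P—Q (8); add Q.
Step 5: cheapest edge leaving the tree is S—V (9); add S.
Step 6: cheapest edge leaving the tree is S—U (4); add U.
Step 7: cheapest edge leaving the tree is Q—X (20); add X.
Vertex order: R, W, P, V, Q, S, U, X. The 3rd vertex is P.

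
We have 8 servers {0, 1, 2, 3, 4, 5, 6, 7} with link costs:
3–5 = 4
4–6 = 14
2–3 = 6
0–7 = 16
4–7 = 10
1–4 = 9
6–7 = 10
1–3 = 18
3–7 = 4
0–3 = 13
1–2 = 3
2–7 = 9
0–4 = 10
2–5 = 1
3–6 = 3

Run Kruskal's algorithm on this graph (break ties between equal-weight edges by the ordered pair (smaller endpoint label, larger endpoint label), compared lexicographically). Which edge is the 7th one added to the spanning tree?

0-4

Kruskal's algorithm — process edges by increasing weight (ties by edge label):
2–5 (1): add — endpoints in different components.
1–2 (3): add — endpoints in different components.
3–6 (3): add — endpoints in different components.
3–5 (4): add — endpoints in different components.
3–7 (4): add — endpoints in different components.
2–3 (6): skip — 2 and 3 already connected.
1–4 (9): add — endpoints in different components.
2–7 (9): skip — 2 and 7 already connected.
0–4 (10): add — endpoints in different components.
The 7th edge added is 0–4.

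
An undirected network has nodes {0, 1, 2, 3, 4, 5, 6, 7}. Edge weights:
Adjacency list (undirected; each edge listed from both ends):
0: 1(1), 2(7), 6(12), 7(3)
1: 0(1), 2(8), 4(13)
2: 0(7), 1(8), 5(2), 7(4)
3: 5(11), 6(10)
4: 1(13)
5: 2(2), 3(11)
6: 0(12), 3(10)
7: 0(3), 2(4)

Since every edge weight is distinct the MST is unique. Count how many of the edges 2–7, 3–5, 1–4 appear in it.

3

Sort edges by weight, then run Kruskal:
0–1 (1): add — endpoints in different components.
2–5 (2): add — endpoints in different components.
0–7 (3): add — endpoints in different components.
2–7 (4): add — endpoints in different components.
0–2 (7): skip — 0 and 2 already connected.
1–2 (8): skip — 1 and 2 already connected.
3–6 (10): add — endpoints in different components.
3–5 (11): add — endpoints in different components.
0–6 (12): skip — 0 and 6 already connected.
1–4 (13): add — endpoints in different components.
MST edge set: {0–1, 2–5, 0–7, 2–7, 3–6, 3–5, 1–4}.
Of the listed edges, {2–7, 3–5, 1–4} are in the MST → 3.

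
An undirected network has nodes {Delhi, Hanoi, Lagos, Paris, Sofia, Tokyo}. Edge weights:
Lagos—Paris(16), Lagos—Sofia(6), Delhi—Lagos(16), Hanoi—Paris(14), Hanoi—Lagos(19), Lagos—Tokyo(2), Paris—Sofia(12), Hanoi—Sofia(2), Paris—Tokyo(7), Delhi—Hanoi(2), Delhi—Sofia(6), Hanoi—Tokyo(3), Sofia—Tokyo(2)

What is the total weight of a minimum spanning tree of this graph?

15

Kruskal's algorithm — process edges by increasing weight (ties by edge label):
Delhi—Hanoi (2): add — endpoints in different components.
Hanoi—Sofia (2): add — endpoints in different components.
Lagos—Tokyo (2): add — endpoints in different components.
Sofia—Tokyo (2): add — endpoints in different components.
Hanoi—Tokyo (3): skip — Tokyo and Hanoi already connected.
Delhi—Sofia (6): skip — Delhi and Sofia already connected.
Lagos—Sofia (6): skip — Sofia and Lagos already connected.
Paris—Tokyo (7): add — endpoints in different components.
MST edges: Delhi—Hanoi, Hanoi—Sofia, Lagos—Tokyo, Sofia—Tokyo, Paris—Tokyo; total weight 2+2+2+2+7 = 15.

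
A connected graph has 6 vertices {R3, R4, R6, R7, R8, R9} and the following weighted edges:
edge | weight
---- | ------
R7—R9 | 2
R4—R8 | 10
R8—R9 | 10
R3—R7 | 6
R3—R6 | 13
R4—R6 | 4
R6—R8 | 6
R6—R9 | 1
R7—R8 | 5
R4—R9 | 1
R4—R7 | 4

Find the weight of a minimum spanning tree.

15

Kruskal's algorithm — process edges by increasing weight (ties by edge label):
R4—R9 (1): add. Components now {R4,R9} {R6} {R3} {R7} {R8}
R6—R9 (1): add. Components now {R4,R6,R9} {R3} {R7} {R8}
R7—R9 (2): add. Components now {R4,R6,R7,R9} {R3} {R8}
R4—R6 (4): skip — R4 and R6 already connected.
R4—R7 (4): skip — R4 and R7 already connected.
R7—R8 (5): add. Components now {R4,R6,R7,R8,R9} {R3}
R3—R7 (6): add. Components now {R3,R4,R6,R7,R8,R9}
MST edges: R4—R9, R6—R9, R7—R9, R7—R8, R3—R7; total weight 1+1+2+5+6 = 15.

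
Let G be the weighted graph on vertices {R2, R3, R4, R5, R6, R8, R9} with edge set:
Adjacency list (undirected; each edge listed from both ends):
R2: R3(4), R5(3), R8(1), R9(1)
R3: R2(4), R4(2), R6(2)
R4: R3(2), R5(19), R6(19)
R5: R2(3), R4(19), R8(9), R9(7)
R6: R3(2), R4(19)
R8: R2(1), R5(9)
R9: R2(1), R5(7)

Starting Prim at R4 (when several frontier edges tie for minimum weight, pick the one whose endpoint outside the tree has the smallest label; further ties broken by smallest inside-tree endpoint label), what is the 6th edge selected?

Prim, starting at R4.
Step 1: frontier [R3-R4 2, R4-R5 19, R4-R6 19] → take R3-R4 (2); add R3.
Step 2: frontier [R3-R6 2, R2-R3 4, R4-R5 19, R4-R6 19] → take R3-R6 (2); add R6.
Step 3: frontier [R2-R3 4, R4-R5 19] → take R2-R3 (4); add R2.
Step 4: frontier [R2-R8 1, R2-R9 1, R2-R5 3, R4-R5 19] → take R2-R8 (1); add R8.
Step 5: frontier [R2-R9 1, R2-R5 3, R4-R5 19, R5-R8 9] → take R2-R9 (1); add R9.
Step 6: frontier [R2-R5 3, R4-R5 19, R5-R8 9, R5-R9 7] → take R2-R5 (3); add R5.
The 6th edge added is R2-R5.

R2-R5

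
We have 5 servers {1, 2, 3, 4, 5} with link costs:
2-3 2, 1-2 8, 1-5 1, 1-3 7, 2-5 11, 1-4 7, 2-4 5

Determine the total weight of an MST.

Prim, starting at 3.
Step 1: frontier [2-3 2, 1-3 7] → take 2-3 (2); add 2.
Step 2: frontier [2-4 5, 1-2 8, 2-5 11, 1-3 7] → take 2-4 (5); add 4.
Step 3: frontier [1-2 8, 2-5 11, 1-3 7, 1-4 7] → take 1-3 (7); add 1.
Step 4: frontier [1-5 1, 2-5 11] → take 1-5 (1); add 5.
MST edges: 2-3, 2-4, 1-3, 1-5; total weight 2+5+7+1 = 15.

15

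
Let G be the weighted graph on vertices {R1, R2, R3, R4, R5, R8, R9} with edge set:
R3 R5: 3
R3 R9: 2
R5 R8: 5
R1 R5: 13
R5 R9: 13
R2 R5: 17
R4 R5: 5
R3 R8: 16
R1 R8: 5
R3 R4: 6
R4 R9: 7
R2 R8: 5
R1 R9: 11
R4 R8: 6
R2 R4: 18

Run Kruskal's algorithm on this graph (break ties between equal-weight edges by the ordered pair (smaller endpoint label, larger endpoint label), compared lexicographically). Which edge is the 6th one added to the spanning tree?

R5-R8

Sort edges by weight, then run Kruskal:
R3 R9 (2): add — endpoints in different components.
R3 R5 (3): add — endpoints in different components.
R1 R8 (5): add — endpoints in different components.
R2 R8 (5): add — endpoints in different components.
R4 R5 (5): add — endpoints in different components.
R5 R8 (5): add — endpoints in different components.
The 6th edge added is R5 R8.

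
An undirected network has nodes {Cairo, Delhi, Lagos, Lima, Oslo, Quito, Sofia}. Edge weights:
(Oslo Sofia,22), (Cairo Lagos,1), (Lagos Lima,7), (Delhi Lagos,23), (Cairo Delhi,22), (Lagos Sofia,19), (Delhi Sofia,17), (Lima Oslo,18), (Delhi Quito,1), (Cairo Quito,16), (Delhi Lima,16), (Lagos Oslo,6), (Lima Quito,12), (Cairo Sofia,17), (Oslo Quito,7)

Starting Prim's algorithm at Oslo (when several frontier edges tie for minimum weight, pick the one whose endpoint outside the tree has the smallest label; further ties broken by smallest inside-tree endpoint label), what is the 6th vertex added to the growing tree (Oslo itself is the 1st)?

Delhi

Prim's algorithm from Oslo:
Step 1: cheapest edge leaving the tree is Lagos Oslo (6); add Lagos.
Step 2: cheapest edge leaving the tree is Cairo Lagos (1); add Cairo.
Step 3: cheapest edge leaving the tree is Lagos Lima (7); add Lima.
Step 4: cheapest edge leaving the tree is Oslo Quito (7); add Quito.
Step 5: cheapest edge leaving the tree is Delhi Quito (1); add Delhi.
Step 6: cheapest edge leaving the tree is Cairo Sofia (17); add Sofia.
Vertex order: Oslo, Lagos, Cairo, Lima, Quito, Delhi, Sofia. The 6th vertex is Delhi.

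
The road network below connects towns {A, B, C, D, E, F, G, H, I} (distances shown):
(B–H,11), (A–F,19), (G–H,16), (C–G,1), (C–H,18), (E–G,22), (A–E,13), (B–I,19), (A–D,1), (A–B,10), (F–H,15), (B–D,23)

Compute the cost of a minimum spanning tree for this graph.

86

Prim, starting at D.
Step 1: frontier [A–D 1, B–D 23] → take A–D (1); add A.
Step 2: frontier [A–B 10, A–E 13, A–F 19, B–D 23] → take A–B (10); add B.
Step 3: frontier [A–E 13, A–F 19, B–H 11, B–I 19] → take B–H (11); add H.
Step 4: frontier [A–E 13, A–F 19, B–I 19, F–H 15, G–H 16, C–H 18] → take A–E (13); add E.
Step 5: frontier [A–F 19, B–I 19, E–G 22, F–H 15, G–H 16, C–H 18] → take F–H (15); add F.
Step 6: frontier [B–I 19, E–G 22, G–H 16, C–H 18] → take G–H (16); add G.
Step 7: frontier [B–I 19, C–G 1, C–H 18] → take C–G (1); add C.
Step 8: frontier [B–I 19] → take B–I (19); add I.
MST edges: A–D, A–B, B–H, A–E, F–H, G–H, C–G, B–I; total weight 1+10+11+13+15+16+1+19 = 86.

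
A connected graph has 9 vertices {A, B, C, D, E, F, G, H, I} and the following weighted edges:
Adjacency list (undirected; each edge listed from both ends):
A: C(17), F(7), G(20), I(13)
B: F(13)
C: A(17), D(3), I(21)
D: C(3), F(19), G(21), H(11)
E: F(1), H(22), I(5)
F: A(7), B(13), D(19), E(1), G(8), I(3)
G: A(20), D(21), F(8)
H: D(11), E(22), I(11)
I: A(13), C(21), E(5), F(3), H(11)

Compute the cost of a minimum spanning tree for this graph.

57

Grow the tree from A using Prim:
Step 1: cheapest edge leaving the tree is A–F (7); add F.
Step 2: cheapest edge leaving the tree is E–F (1); add E.
Step 3: cheapest edge leaving the tree is F–I (3); add I.
Step 4: cheapest edge leaving the tree is F–G (8); add G.
Step 5: cheapest edge leaving the tree is H–I (11); add H.
Step 6: cheapest edge leaving the tree is D–H (11); add D.
Step 7: cheapest edge leaving the tree is C–D (3); add C.
Step 8: cheapest edge leaving the tree is B–F (13); add B.
MST edges: A–F, E–F, F–I, F–G, H–I, D–H, C–D, B–F; total weight 7+1+3+8+11+11+3+13 = 57.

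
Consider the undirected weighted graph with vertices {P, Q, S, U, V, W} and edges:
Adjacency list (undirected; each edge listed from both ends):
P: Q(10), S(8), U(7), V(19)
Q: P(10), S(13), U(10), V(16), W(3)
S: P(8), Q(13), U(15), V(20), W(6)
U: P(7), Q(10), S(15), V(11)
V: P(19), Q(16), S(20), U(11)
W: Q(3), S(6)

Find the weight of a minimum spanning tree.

Sort edges by weight, then run Kruskal:
Q–W (3): add. Components now {S} {V} {Q,W} {U} {P}
S–W (6): add. Components now {Q,S,W} {V} {U} {P}
P–U (7): add. Components now {Q,S,W} {V} {P,U}
P–S (8): add. Components now {P,Q,S,U,W} {V}
P–Q (10): skip — Q and P already connected.
Q–U (10): skip — Q and U already connected.
U–V (11): add. Components now {P,Q,S,U,V,W}
MST edges: Q–W, S–W, P–U, P–S, U–V; total weight 3+6+7+8+11 = 35.

35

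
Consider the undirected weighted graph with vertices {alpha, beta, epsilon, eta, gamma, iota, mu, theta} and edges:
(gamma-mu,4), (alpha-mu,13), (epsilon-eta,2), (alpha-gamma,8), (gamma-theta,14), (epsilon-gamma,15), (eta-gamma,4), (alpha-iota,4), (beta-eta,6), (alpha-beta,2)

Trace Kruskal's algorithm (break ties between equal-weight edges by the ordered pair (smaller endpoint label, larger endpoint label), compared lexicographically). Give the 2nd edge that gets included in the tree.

Kruskal's algorithm — process edges by increasing weight (ties by edge label):
alpha-beta (2): add — endpoints in different components.
epsilon-eta (2): add — endpoints in different components.
alpha-iota (4): add — endpoints in different components.
eta-gamma (4): add — endpoints in different components.
gamma-mu (4): add — endpoints in different components.
beta-eta (6): add — endpoints in different components.
alpha-gamma (8): skip — alpha and gamma already connected.
alpha-mu (13): skip — alpha and mu already connected.
gamma-theta (14): add — endpoints in different components.
The 2nd edge added is epsilon-eta.

epsilon-eta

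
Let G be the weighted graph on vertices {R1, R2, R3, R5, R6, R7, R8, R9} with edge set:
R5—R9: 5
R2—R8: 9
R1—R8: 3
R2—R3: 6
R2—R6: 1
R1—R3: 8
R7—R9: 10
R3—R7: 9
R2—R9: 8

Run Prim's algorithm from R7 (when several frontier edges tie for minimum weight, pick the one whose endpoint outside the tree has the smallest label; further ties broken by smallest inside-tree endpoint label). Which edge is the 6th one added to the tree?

R2-R9

Prim, starting at R7.
Step 1: cheapest edge leaving the tree is R3—R7 (9); add R3.
Step 2: cheapest edge leaving the tree is R2—R3 (6); add R2.
Step 3: cheapest edge leaving the tree is R2—R6 (1); add R6.
Step 4: cheapest edge leaving the tree is R1—R3 (8); add R1.
Step 5: cheapest edge leaving the tree is R1—R8 (3); add R8.
Step 6: cheapest edge leaving the tree is R2—R9 (8); add R9.
Step 7: cheapest edge leaving the tree is R5—R9 (5); add R5.
The 6th edge added is R2—R9.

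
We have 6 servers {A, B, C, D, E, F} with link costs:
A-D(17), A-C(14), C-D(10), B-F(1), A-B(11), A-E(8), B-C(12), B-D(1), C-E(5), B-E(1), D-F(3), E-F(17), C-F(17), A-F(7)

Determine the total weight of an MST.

15

Grow the tree from A using Prim:
Step 1: frontier [A-F 7, A-E 8, A-B 11, A-C 14, A-D 17] → take A-F (7); add F.
Step 2: frontier [A-E 8, A-B 11, A-C 14, A-D 17, B-F 1, D-F 3, C-F 17, E-F 17] → take B-F (1); add B.
Step 3: frontier [A-E 8, A-C 14, A-D 17, B-D 1, B-E 1, B-C 12, D-F 3, C-F 17, E-F 17] → take B-D (1); add D.
Step 4: frontier [A-E 8, A-C 14, B-E 1, B-C 12, C-D 10, C-F 17, E-F 17] → take B-E (1); add E.
Step 5: frontier [A-C 14, B-C 12, C-D 10, C-E 5, C-F 17] → take C-E (5); add C.
MST edges: A-F, B-F, B-D, B-E, C-E; total weight 7+1+1+1+5 = 15.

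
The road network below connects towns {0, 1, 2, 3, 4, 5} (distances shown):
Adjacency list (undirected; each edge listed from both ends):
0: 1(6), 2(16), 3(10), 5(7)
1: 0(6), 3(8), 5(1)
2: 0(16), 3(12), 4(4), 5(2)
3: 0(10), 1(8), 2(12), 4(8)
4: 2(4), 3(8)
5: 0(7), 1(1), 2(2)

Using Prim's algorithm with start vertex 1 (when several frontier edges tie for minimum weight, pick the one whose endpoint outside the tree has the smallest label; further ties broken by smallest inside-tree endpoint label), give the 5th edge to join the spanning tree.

Grow the tree from 1 using Prim:
Step 1: cheapest edge leaving the tree is 1–5 (1); add 5.
Step 2: cheapest edge leaving the tree is 2–5 (2); add 2.
Step 3: cheapest edge leaving the tree is 2–4 (4); add 4.
Step 4: cheapest edge leaving the tree is 0–1 (6); add 0.
Step 5: cheapest edge leaving the tree is 1–3 (8); add 3.
The 5th edge added is 1–3.

1-3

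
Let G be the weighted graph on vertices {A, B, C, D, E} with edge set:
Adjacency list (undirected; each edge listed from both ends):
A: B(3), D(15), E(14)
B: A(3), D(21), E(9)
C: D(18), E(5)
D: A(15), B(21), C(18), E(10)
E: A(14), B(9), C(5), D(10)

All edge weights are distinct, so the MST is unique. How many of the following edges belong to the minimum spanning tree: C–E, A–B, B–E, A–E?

3

Sort edges by weight, then run Kruskal:
A–B (3): add — endpoints in different components.
C–E (5): add — endpoints in different components.
B–E (9): add — endpoints in different components.
D–E (10): add — endpoints in different components.
MST edge set: {A–B, C–E, B–E, D–E}.
Of the listed edges, {C–E, A–B, B–E} are in the MST → 3.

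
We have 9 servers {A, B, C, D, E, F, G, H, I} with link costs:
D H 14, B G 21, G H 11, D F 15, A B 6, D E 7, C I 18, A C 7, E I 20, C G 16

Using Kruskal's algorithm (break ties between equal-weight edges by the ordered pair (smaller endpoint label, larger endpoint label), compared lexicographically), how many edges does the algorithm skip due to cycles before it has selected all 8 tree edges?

0

Sort edges by weight, then run Kruskal:
A B (6): add — endpoints in different components.
A C (7): add — endpoints in different components.
D E (7): add — endpoints in different components.
G H (11): add — endpoints in different components.
D H (14): add — endpoints in different components.
D F (15): add — endpoints in different components.
C G (16): add — endpoints in different components.
C I (18): add — endpoints in different components.
Edges rejected before the tree was complete: 0.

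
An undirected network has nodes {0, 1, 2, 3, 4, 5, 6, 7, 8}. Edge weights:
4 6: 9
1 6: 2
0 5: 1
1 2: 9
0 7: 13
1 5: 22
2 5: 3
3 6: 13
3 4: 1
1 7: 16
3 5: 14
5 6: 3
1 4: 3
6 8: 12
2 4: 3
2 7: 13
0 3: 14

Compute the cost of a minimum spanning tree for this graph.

Kruskal's algorithm — process edges by increasing weight (ties by edge label):
0 5 (1): add — endpoints in different components.
3 4 (1): add — endpoints in different components.
1 6 (2): add — endpoints in different components.
1 4 (3): add — endpoints in different components.
2 4 (3): add — endpoints in different components.
2 5 (3): add — endpoints in different components.
5 6 (3): skip — 5 and 6 already connected.
1 2 (9): skip — 1 and 2 already connected.
4 6 (9): skip — 4 and 6 already connected.
6 8 (12): add — endpoints in different components.
0 7 (13): add — endpoints in different components.
MST edges: 0 5, 3 4, 1 6, 1 4, 2 4, 2 5, 6 8, 0 7; total weight 1+1+2+3+3+3+12+13 = 38.

38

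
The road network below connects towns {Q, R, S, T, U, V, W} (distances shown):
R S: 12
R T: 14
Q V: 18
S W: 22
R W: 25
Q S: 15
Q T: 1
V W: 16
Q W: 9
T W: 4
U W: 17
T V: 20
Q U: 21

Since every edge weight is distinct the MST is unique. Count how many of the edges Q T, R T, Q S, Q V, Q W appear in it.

Kruskal's algorithm — process edges by increasing weight (ties by edge label):
Q T (1): add — endpoints in different components.
T W (4): add — endpoints in different components.
Q W (9): skip — W and Q already connected.
R S (12): add — endpoints in different components.
R T (14): add — endpoints in different components.
Q S (15): skip — Q and S already connected.
V W (16): add — endpoints in different components.
U W (17): add — endpoints in different components.
MST edge set: {Q T, T W, R S, R T, V W, U W}.
Of the listed edges, {Q T, R T} are in the MST → 2.

2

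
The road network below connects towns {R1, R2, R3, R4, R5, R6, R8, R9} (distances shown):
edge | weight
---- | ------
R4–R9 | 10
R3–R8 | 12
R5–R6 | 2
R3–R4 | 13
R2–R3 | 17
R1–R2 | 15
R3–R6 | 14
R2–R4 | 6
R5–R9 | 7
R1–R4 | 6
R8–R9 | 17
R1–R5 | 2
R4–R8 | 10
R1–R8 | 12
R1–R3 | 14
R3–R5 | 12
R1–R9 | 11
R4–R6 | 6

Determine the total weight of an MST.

Sort edges by weight, then run Kruskal:
R1–R5 (2): add — endpoints in different components.
R5–R6 (2): add — endpoints in different components.
R1–R4 (6): add — endpoints in different components.
R2–R4 (6): add — endpoints in different components.
R4–R6 (6): skip — R4 and R6 already connected.
R5–R9 (7): add — endpoints in different components.
R4–R8 (10): add — endpoints in different components.
R4–R9 (10): skip — R4 and R9 already connected.
R1–R9 (11): skip — R9 and R1 already connected.
R1–R8 (12): skip — R8 and R1 already connected.
R3–R5 (12): add — endpoints in different components.
MST edges: R1–R5, R5–R6, R1–R4, R2–R4, R5–R9, R4–R8, R3–R5; total weight 2+2+6+6+7+10+12 = 45.

45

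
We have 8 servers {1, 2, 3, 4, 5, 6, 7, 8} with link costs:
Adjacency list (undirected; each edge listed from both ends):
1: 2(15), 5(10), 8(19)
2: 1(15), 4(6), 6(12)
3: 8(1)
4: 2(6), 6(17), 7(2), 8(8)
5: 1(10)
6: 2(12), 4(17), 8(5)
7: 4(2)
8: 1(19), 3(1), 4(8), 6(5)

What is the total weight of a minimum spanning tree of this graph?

Sort edges by weight, then run Kruskal:
3-8 (1): add — endpoints in different components.
4-7 (2): add — endpoints in different components.
6-8 (5): add — endpoints in different components.
2-4 (6): add — endpoints in different components.
4-8 (8): add — endpoints in different components.
1-5 (10): add — endpoints in different components.
2-6 (12): skip — 2 and 6 already connected.
1-2 (15): add — endpoints in different components.
MST edges: 3-8, 4-7, 6-8, 2-4, 4-8, 1-5, 1-2; total weight 1+2+5+6+8+10+15 = 47.

47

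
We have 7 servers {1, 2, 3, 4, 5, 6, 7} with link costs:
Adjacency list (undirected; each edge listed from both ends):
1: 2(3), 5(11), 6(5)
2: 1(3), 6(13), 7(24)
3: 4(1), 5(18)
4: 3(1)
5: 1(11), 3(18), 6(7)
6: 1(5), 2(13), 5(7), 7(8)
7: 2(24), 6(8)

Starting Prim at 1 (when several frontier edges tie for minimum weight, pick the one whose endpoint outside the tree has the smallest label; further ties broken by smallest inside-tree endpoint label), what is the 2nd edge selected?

Grow the tree from 1 using Prim:
Step 1: frontier [1—2 3, 1—6 5, 1—5 11] → take 1—2 (3); add 2.
Step 2: frontier [1—6 5, 1—5 11, 2—6 13, 2—7 24] → take 1—6 (5); add 6.
Step 3: frontier [1—5 11, 2—7 24, 5—6 7, 6—7 8] → take 5—6 (7); add 5.
Step 4: frontier [2—7 24, 3—5 18, 6—7 8] → take 6—7 (8); add 7.
Step 5: frontier [3—5 18] → take 3—5 (18); add 3.
Step 6: frontier [3—4 1] → take 3—4 (1); add 4.
The 2nd edge added is 1—6.

1-6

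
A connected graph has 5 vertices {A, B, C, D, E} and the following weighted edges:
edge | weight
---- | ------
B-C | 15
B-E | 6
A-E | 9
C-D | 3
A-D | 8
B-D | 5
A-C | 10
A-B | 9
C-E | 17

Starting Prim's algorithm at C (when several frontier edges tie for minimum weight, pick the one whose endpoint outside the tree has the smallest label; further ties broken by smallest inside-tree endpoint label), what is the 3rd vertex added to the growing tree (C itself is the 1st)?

Prim, starting at C.
Step 1: cheapest edge leaving the tree is C-D (3); add D.
Step 2: cheapest edge leaving the tree is B-D (5); add B.
Step 3: cheapest edge leaving the tree is B-E (6); add E.
Step 4: cheapest edge leaving the tree is A-D (8); add A.
Vertex order: C, D, B, E, A. The 3rd vertex is B.

B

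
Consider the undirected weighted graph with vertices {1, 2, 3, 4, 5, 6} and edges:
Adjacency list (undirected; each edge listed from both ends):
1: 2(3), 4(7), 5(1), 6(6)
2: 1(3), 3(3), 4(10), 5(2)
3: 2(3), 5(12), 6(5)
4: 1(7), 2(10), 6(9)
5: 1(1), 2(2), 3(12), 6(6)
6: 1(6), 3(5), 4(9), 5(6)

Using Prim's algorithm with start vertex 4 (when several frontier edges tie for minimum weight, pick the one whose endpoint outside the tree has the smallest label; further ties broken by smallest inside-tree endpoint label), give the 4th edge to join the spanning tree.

2-3

Prim, starting at 4.
Step 1: frontier [1 4 7, 4 6 9, 2 4 10] → take 1 4 (7); add 1.
Step 2: frontier [1 5 1, 1 2 3, 1 6 6, 4 6 9, 2 4 10] → take 1 5 (1); add 5.
Step 3: frontier [1 2 3, 1 6 6, 4 6 9, 2 4 10, 2 5 2, 5 6 6, 3 5 12] → take 2 5 (2); add 2.
Step 4: frontier [1 6 6, 2 3 3, 4 6 9, 5 6 6, 3 5 12] → take 2 3 (3); add 3.
Step 5: frontier [1 6 6, 3 6 5, 4 6 9, 5 6 6] → take 3 6 (5); add 6.
The 4th edge added is 2 3.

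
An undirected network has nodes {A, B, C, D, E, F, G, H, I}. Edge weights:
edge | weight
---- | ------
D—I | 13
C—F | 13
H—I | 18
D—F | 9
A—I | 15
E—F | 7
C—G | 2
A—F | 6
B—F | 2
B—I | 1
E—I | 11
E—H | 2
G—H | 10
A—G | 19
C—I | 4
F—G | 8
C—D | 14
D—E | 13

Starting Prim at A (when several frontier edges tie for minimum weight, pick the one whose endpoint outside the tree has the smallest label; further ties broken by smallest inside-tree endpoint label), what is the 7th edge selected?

E-H

Grow the tree from A using Prim:
Step 1: cheapest edge leaving the tree is A—F (6); add F.
Step 2: cheapest edge leaving the tree is B—F (2); add B.
Step 3: cheapest edge leaving the tree is B—I (1); add I.
Step 4: cheapest edge leaving the tree is C—I (4); add C.
Step 5: cheapest edge leaving the tree is C—G (2); add G.
Step 6: cheapest edge leaving the tree is E—F (7); add E.
Step 7: cheapest edge leaving the tree is E—H (2); add H.
Step 8: cheapest edge leaving the tree is D—F (9); add D.
The 7th edge added is E—H.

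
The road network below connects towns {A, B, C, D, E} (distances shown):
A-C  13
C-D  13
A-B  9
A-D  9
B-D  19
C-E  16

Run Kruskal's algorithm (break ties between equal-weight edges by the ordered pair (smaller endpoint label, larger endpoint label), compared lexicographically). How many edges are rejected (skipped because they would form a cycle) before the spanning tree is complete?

Sort edges by weight, then run Kruskal:
A-B (9): add. Components now {A,B} {C} {D} {E}
A-D (9): add. Components now {A,B,D} {C} {E}
A-C (13): add. Components now {A,B,C,D} {E}
C-D (13): skip — C and D already connected.
C-E (16): add. Components now {A,B,C,D,E}
Edges rejected before the tree was complete: 1.

1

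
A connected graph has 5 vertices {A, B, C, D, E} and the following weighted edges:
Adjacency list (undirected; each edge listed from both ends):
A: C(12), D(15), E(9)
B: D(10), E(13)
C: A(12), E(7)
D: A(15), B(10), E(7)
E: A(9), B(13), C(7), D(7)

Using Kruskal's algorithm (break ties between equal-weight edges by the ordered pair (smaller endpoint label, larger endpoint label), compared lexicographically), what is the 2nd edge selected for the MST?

Kruskal's algorithm — process edges by increasing weight (ties by edge label):
C—E (7): add — endpoints in different components.
D—E (7): add — endpoints in different components.
A—E (9): add — endpoints in different components.
B—D (10): add — endpoints in different components.
The 2nd edge added is D—E.

D-E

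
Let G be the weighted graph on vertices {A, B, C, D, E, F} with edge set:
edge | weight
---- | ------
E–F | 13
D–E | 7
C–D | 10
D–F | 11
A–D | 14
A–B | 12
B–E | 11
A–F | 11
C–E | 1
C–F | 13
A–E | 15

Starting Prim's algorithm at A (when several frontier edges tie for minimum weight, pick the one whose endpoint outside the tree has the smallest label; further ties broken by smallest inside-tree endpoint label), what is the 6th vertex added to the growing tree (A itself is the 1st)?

Prim, starting at A.
Step 1: cheapest edge leaving the tree is A–F (11); add F.
Step 2: cheapest edge leaving the tree is D–F (11); add D.
Step 3: cheapest edge leaving the tree is D–E (7); add E.
Step 4: cheapest edge leaving the tree is C–E (1); add C.
Step 5: cheapest edge leaving the tree is B–E (11); add B.
Vertex order: A, F, D, E, C, B. The 6th vertex is B.

B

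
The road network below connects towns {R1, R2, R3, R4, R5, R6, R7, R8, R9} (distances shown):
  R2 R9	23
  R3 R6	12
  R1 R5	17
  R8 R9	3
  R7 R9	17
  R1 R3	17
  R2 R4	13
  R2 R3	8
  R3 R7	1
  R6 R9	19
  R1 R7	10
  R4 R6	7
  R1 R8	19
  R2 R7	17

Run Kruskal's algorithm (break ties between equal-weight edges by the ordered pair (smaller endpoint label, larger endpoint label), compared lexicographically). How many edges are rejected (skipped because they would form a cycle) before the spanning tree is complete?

Kruskal's algorithm — process edges by increasing weight (ties by edge label):
R3 R7 (1): add — endpoints in different components.
R8 R9 (3): add — endpoints in different components.
R4 R6 (7): add — endpoints in different components.
R2 R3 (8): add — endpoints in different components.
R1 R7 (10): add — endpoints in different components.
R3 R6 (12): add — endpoints in different components.
R2 R4 (13): skip — R2 and R4 already connected.
R1 R3 (17): skip — R3 and R1 already connected.
R1 R5 (17): add — endpoints in different components.
R2 R7 (17): skip — R2 and R7 already connected.
R7 R9 (17): add — endpoints in different components.
Edges rejected before the tree was complete: 3.

3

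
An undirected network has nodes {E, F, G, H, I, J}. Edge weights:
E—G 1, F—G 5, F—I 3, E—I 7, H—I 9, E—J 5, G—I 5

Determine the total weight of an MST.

Kruskal's algorithm — process edges by increasing weight (ties by edge label):
E—G (1): add. Components now {E,G} {F} {H} {I} {J}
F—I (3): add. Components now {E,G} {F,I} {H} {J}
E—J (5): add. Components now {E,G,J} {F,I} {H}
F—G (5): add. Components now {E,F,G,I,J} {H}
G—I (5): skip — G and I already connected.
E—I (7): skip — E and I already connected.
H—I (9): add. Components now {E,F,G,H,I,J}
MST edges: E—G, F—I, E—J, F—G, H—I; total weight 1+3+5+5+9 = 23.

23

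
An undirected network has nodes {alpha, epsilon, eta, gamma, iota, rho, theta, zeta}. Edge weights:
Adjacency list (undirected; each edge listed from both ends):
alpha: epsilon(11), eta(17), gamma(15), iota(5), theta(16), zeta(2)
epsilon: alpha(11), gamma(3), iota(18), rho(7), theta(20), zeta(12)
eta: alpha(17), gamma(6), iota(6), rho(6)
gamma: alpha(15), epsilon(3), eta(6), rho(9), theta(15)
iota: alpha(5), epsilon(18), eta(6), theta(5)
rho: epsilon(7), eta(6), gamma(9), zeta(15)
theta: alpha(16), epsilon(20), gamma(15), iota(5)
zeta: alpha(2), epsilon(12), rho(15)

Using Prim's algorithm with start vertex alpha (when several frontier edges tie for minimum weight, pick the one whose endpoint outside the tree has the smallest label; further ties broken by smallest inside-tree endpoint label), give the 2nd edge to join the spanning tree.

Prim's algorithm from alpha:
Step 1: cheapest edge leaving the tree is alpha-zeta (2); add zeta.
Step 2: cheapest edge leaving the tree is alpha-iota (5); add iota.
Step 3: cheapest edge leaving the tree is iota-theta (5); add theta.
Step 4: cheapest edge leaving the tree is eta-iota (6); add eta.
Step 5: cheapest edge leaving the tree is eta-gamma (6); add gamma.
Step 6: cheapest edge leaving the tree is epsilon-gamma (3); add epsilon.
Step 7: cheapest edge leaving the tree is eta-rho (6); add rho.
The 2nd edge added is alpha-iota.

alpha-iota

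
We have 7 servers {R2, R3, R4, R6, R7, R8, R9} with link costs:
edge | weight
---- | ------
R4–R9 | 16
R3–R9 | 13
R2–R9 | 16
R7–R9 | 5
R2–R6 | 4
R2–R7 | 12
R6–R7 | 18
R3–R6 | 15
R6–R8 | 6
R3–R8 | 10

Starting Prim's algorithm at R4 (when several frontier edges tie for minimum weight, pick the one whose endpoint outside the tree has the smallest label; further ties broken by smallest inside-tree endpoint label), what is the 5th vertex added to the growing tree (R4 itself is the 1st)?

Grow the tree from R4 using Prim:
Step 1: frontier [R4–R9 16] → take R4–R9 (16); add R9.
Step 2: frontier [R7–R9 5, R3–R9 13, R2–R9 16] → take R7–R9 (5); add R7.
Step 3: frontier [R2–R7 12, R6–R7 18, R3–R9 13, R2–R9 16] → take R2–R7 (12); add R2.
Step 4: frontier [R2–R6 4, R6–R7 18, R3–R9 13] → take R2–R6 (4); add R6.
Step 5: frontier [R6–R8 6, R3–R6 15, R3–R9 13] → take R6–R8 (6); add R8.
Step 6: frontier [R3–R6 15, R3–R8 10, R3–R9 13] → take R3–R8 (10); add R3.
Vertex order: R4, R9, R7, R2, R6, R8, R3. The 5th vertex is R6.

R6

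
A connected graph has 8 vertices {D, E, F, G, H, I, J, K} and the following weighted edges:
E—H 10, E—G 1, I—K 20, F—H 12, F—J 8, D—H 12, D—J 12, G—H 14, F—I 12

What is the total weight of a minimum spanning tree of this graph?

75

Kruskal: consider edges lightest-first.
E—G (1): add — endpoints in different components.
F—J (8): add — endpoints in different components.
E—H (10): add — endpoints in different components.
D—H (12): add — endpoints in different components.
D—J (12): add — endpoints in different components.
F—H (12): skip — F and H already connected.
F—I (12): add — endpoints in different components.
G—H (14): skip — G and H already connected.
I—K (20): add — endpoints in different components.
MST edges: E—G, F—J, E—H, D—H, D—J, F—I, I—K; total weight 1+8+10+12+12+12+20 = 75.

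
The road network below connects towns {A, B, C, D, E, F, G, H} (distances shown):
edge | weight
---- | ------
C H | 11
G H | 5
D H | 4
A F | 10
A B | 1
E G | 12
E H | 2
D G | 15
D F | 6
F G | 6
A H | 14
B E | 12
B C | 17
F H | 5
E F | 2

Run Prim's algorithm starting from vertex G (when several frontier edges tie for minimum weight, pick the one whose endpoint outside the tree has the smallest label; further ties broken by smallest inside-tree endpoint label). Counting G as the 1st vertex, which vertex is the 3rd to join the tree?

E

Prim, starting at G.
Step 1: cheapest edge leaving the tree is G H (5); add H.
Step 2: cheapest edge leaving the tree is E H (2); add E.
Step 3: cheapest edge leaving the tree is E F (2); add F.
Step 4: cheapest edge leaving the tree is D H (4); add D.
Step 5: cheapest edge leaving the tree is A F (10); add A.
Step 6: cheapest edge leaving the tree is A B (1); add B.
Step 7: cheapest edge leaving the tree is C H (11); add C.
Vertex order: G, H, E, F, D, A, B, C. The 3rd vertex is E.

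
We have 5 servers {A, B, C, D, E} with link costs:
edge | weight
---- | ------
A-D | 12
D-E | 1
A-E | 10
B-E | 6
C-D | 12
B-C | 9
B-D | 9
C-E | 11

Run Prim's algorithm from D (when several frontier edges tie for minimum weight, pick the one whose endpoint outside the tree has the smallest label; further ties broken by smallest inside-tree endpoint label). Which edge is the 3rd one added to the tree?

B-C

Prim, starting at D.
Step 1: cheapest edge leaving the tree is D-E (1); add E.
Step 2: cheapest edge leaving the tree is B-E (6); add B.
Step 3: cheapest edge leaving the tree is B-C (9); add C.
Step 4: cheapest edge leaving the tree is A-E (10); add A.
The 3rd edge added is B-C.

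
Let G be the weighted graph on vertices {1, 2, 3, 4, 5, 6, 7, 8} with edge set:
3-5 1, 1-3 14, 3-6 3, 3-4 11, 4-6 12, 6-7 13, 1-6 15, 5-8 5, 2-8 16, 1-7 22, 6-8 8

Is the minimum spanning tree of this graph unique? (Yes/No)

Yes

Kruskal's algorithm — process edges by increasing weight (ties by edge label):
3-5 (1): add — endpoints in different components.
3-6 (3): add — endpoints in different components.
5-8 (5): add — endpoints in different components.
6-8 (8): skip — 6 and 8 already connected.
3-4 (11): add — endpoints in different components.
4-6 (12): skip — 4 and 6 already connected.
6-7 (13): add — endpoints in different components.
1-3 (14): add — endpoints in different components.
1-6 (15): skip — 1 and 6 already connected.
2-8 (16): add — endpoints in different components.
Every non-tree edge has weight strictly greater than the heaviest edge on the tree path between its endpoints, so the MST is unique.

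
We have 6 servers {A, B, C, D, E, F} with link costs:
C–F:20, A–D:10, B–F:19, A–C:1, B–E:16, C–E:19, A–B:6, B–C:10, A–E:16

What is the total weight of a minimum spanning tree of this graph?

52

Prim's algorithm from B:
Step 1: cheapest edge leaving the tree is A–B (6); add A.
Step 2: cheapest edge leaving the tree is A–C (1); add C.
Step 3: cheapest edge leaving the tree is A–D (10); add D.
Step 4: cheapest edge leaving the tree is A–E (16); add E.
Step 5: cheapest edge leaving the tree is B–F (19); add F.
MST edges: A–B, A–C, A–D, A–E, B–F; total weight 6+1+10+16+19 = 52.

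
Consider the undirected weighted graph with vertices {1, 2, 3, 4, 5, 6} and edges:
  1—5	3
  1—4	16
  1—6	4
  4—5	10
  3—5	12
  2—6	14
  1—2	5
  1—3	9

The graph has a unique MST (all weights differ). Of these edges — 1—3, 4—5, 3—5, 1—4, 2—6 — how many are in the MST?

Kruskal's algorithm — process edges by increasing weight (ties by edge label):
1—5 (3): add — endpoints in different components.
1—6 (4): add — endpoints in different components.
1—2 (5): add — endpoints in different components.
1—3 (9): add — endpoints in different components.
4—5 (10): add — endpoints in different components.
MST edge set: {1—5, 1—6, 1—2, 1—3, 4—5}.
Of the listed edges, {1—3, 4—5} are in the MST → 2.

2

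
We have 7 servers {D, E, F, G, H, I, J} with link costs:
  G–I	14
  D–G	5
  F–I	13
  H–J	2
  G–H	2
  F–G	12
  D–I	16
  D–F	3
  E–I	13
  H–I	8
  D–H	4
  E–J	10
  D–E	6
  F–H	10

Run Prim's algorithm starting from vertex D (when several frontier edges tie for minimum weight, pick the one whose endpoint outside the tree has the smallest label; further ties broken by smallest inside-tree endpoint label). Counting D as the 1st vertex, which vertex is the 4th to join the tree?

G

Grow the tree from D using Prim:
Step 1: frontier [D–F 3, D–H 4, D–G 5, D–E 6, D–I 16] → take D–F (3); add F.
Step 2: frontier [D–H 4, D–G 5, D–E 6, D–I 16, F–H 10, F–G 12, F–I 13] → take D–H (4); add H.
Step 3: frontier [D–G 5, D–E 6, D–I 16, F–G 12, F–I 13, G–H 2, H–J 2, H–I 8] → take G–H (2); add G.
Step 4: frontier [D–E 6, D–I 16, F–I 13, G–I 14, H–J 2, H–I 8] → take H–J (2); add J.
Step 5: frontier [D–E 6, D–I 16, F–I 13, G–I 14, H–I 8, E–J 10] → take D–E (6); add E.
Step 6: frontier [D–I 16, E–I 13, F–I 13, G–I 14, H–I 8] → take H–I (8); add I.
Vertex order: D, F, H, G, J, E, I. The 4th vertex is G.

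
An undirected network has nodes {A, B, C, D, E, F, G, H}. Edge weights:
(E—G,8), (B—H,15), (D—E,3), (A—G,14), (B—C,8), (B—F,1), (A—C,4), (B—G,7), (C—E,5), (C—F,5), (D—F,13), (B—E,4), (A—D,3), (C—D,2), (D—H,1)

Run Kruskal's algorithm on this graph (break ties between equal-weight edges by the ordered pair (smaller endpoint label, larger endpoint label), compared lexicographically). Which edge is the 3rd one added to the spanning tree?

Kruskal's algorithm — process edges by increasing weight (ties by edge label):
B—F (1): add — endpoints in different components.
D—H (1): add — endpoints in different components.
C—D (2): add — endpoints in different components.
A—D (3): add — endpoints in different components.
D—E (3): add — endpoints in different components.
A—C (4): skip — A and C already connected.
B—E (4): add — endpoints in different components.
C—E (5): skip — C and E already connected.
C—F (5): skip — C and F already connected.
B—G (7): add — endpoints in different components.
The 3rd edge added is C—D.

C-D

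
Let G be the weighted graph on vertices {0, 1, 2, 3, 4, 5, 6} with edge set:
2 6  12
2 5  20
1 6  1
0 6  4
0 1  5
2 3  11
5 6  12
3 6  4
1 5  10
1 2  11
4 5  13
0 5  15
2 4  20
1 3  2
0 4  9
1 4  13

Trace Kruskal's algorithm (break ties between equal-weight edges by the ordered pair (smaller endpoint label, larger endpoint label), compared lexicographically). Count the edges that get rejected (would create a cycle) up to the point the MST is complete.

Kruskal: consider edges lightest-first.
1 6 (1): add. Components now {0} {1,6} {2} {3} {4} {5}
1 3 (2): add. Components now {0} {1,3,6} {2} {4} {5}
0 6 (4): add. Components now {0,1,3,6} {2} {4} {5}
3 6 (4): skip — 3 and 6 already connected.
0 1 (5): skip — 0 and 1 already connected.
0 4 (9): add. Components now {0,1,3,4,6} {2} {5}
1 5 (10): add. Components now {0,1,3,4,5,6} {2}
1 2 (11): add. Components now {0,1,2,3,4,5,6}
Edges rejected before the tree was complete: 2.

2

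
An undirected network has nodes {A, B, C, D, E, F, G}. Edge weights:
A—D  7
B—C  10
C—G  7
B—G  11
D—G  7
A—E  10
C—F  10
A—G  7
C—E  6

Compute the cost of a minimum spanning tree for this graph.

Kruskal: consider edges lightest-first.
C—E (6): add. Components now {A} {B} {C,E} {D} {F} {G}
A—D (7): add. Components now {A,D} {B} {C,E} {F} {G}
A—G (7): add. Components now {A,D,G} {B} {C,E} {F}
C—G (7): add. Components now {A,C,D,E,G} {B} {F}
D—G (7): skip — D and G already connected.
A—E (10): skip — A and E already connected.
B—C (10): add. Components now {A,B,C,D,E,G} {F}
C—F (10): add. Components now {A,B,C,D,E,F,G}
MST edges: C—E, A—D, A—G, C—G, B—C, C—F; total weight 6+7+7+7+10+10 = 47.

47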